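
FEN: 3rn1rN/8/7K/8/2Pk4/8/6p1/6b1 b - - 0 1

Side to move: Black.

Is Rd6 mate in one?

After Rd6: white king on h6; in check: yes, from the black rook on d6.
White has 3 legal replies: Kh7, Kh5, Ng6.
In check but a legal move exists → not checkmate.

no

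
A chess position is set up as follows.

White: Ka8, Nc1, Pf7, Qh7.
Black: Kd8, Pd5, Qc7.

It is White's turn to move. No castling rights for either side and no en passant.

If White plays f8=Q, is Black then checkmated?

yes

After f8=Q: black king on d8; in check: yes, from the white queen on f8.
King squares — c7: own queen; d7: attacked by Qh7; e7: attacked by Qh7; c8: attacked by Qf8; e8: attacked by Qf8.
Black has no legal moves → checkmate.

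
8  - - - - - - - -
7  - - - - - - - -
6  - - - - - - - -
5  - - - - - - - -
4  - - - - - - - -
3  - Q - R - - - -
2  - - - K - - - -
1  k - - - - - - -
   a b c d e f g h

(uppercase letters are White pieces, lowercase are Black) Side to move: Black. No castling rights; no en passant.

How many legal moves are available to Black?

Black to move; king on a1.
In check: no.
Legal moves: none.
Count: 0.

0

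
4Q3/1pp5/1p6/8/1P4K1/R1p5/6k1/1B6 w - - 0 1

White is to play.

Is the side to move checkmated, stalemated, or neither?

neither

White to move; white king on g4.
In check: no.
Legal moves for White include: Qh8, Qg8, Qf8, Qd8, Qc8, Qb8, Qa8, Qf7, Qe7, Qd7, Qg6, Qe6, Qc6+, Qh5, Qe5, Qb5, Qe4+, Qa4, ... (list truncated; more exist).
White has legal moves and is not in check → neither.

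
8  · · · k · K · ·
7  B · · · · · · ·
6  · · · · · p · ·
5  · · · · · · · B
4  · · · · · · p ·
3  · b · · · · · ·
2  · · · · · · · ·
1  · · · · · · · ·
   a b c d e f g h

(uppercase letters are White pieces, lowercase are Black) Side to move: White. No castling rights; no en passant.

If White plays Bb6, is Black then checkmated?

After Bb6: black king on d8; in check: yes, from the white bishop on b6.
Black has 2 legal replies: Kc8, Kd7.
In check but a legal move exists → not checkmate.

no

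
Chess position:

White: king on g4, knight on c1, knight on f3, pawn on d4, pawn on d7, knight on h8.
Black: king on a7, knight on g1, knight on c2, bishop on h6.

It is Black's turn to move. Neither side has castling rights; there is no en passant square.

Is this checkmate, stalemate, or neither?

Black to move; black king on a7.
In check: no.
Legal moves for Black include: Kb8, Ka8, Kb7, Kb6, Ka6, Bf8, Bg7, Bg5, Bf4, Be3, Bd2, Bxc1, Nxd4, Nb4, Ne3+, Na3, Ne1, Na1, ... (list truncated; more exist).
Black has legal moves and is not in check → neither.

neither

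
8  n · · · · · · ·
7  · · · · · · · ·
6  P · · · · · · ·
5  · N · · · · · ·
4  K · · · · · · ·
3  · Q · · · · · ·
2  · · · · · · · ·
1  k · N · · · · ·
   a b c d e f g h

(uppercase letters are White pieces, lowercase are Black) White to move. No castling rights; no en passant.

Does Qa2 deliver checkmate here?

yes

After Qa2: black king on a1; in check: yes, from the white queen on a2.
King squares — b1: attacked by Qa2; a2: attacked by Nc1; b2: attacked by Qa2.
Black has no legal moves → checkmate.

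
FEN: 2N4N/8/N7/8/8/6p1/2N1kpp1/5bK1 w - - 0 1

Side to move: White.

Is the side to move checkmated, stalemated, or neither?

checkmate

White to move; white king on g1.
In check: yes, from the black pawn on f2.
King squares — f1: attacked by Ke2; h1: attacked by Pg2; f2: attacked by Ke2; g2: attacked by Bf1; h2: attacked by Pg3.
Legal moves for White: none.
In check with no legal moves → checkmate.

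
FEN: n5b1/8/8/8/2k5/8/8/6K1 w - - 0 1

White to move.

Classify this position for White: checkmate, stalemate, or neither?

neither

White to move; white king on g1.
In check: no.
Legal moves for White: Kh2, Kg2, Kf2, Kh1, Kf1.
White has 5 legal moves and is not in check → neither.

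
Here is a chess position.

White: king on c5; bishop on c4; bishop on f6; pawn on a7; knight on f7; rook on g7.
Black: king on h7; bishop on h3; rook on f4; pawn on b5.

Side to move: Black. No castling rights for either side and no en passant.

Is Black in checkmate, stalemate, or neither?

Black to move; black king on h7.
In check: yes, from the white rook on g7.
King squares — g6: attacked by Rg7; h6: attacked by Nf7; g7: attacked by Bf6; g8: attacked by Rg7; h8: attacked by Nf7.
Legal moves for Black: none.
In check with no legal moves → checkmate.

checkmate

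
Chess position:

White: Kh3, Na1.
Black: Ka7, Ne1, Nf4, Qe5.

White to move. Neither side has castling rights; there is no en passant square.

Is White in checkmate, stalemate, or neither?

White to move; white king on h3.
In check: yes, from the black knight on f4.
Legal moves for White: Kh4, Kg4, Kg3, Kh2.
White is in check but has 4 legal moves → neither.

neither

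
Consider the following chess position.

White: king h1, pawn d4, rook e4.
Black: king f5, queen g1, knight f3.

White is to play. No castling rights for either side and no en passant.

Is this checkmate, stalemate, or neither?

checkmate

White to move; white king on h1.
In check: yes, from the black queen on g1.
King squares — g1: attacked by Nf3; g2: attacked by Qg1; h2: attacked by Qg1.
Legal moves for White: none.
In check with no legal moves → checkmate.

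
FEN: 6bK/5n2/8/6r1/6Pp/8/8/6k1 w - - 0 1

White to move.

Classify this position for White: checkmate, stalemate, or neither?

checkmate

White to move; white king on h8.
In check: yes, from the black knight on f7.
King squares — g7: attacked by Rg5; h7: attacked by Bg8; g8: attacked by Rg5.
Legal moves for White: none.
In check with no legal moves → checkmate.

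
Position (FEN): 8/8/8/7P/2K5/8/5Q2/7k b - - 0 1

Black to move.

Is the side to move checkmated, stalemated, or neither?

Black to move; black king on h1.
In check: no.
King squares — g1: attacked by Qf2; g2: attacked by Qf2; h2: attacked by Qf2.
Legal moves for Black: none.
Not in check and no legal moves → stalemate.

stalemate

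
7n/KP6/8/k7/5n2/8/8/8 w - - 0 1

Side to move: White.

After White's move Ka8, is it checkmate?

no

After Ka8: black king on a5; in check: no.
Black is not in check, so this cannot be checkmate.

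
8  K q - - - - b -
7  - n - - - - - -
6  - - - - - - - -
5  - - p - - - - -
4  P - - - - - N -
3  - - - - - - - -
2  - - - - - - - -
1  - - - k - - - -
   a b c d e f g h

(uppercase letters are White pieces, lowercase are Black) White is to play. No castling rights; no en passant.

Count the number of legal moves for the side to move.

White to move; king on a8.
In check: yes, from the black queen on b8.
Legal moves: Kxb8.
Count: 1.

1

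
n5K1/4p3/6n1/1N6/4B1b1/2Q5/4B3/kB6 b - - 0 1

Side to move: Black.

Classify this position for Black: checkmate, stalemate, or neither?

Black to move; black king on a1.
In check: yes, from the white queen on c3.
King squares — b1: attacked by Be4; a2: attacked by Bb1; b2: attacked by Qc3.
Legal moves for Black: none.
In check with no legal moves → checkmate.

checkmate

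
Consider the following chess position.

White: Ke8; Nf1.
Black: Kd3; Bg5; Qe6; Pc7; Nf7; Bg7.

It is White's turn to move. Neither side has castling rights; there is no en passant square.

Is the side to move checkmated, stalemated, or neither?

White to move; white king on e8.
In check: yes, from the black queen on e6.
King squares — d7: attacked by Qe6; e7: attacked by Bg5; f7: attacked by Qe6; d8: attacked by Bg5; f8: attacked by Bg7.
Legal moves for White: none.
In check with no legal moves → checkmate.

checkmate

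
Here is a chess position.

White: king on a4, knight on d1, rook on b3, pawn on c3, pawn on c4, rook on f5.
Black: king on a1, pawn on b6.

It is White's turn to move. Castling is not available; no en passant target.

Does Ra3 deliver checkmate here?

After Ra3: black king on a1; in check: yes, from the white rook on a3.
Black has 1 legal reply: Kb1.
In check but a legal move exists → not checkmate.

no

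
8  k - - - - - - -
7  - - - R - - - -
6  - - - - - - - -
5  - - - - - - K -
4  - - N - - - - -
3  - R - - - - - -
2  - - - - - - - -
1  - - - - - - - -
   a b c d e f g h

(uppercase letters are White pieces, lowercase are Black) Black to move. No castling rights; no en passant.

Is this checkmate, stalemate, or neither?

stalemate

Black to move; black king on a8.
In check: no.
King squares — a7: attacked by Rd7; b7: attacked by Rb3; b8: attacked by Rb3.
Legal moves for Black: none.
Not in check and no legal moves → stalemate.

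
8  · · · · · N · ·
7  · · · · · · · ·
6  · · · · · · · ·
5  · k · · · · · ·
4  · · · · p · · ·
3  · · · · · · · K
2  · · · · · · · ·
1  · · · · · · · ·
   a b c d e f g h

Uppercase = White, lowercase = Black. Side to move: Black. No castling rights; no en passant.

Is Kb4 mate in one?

no

After Kb4: white king on h3; in check: no.
White is not in check, so this cannot be checkmate.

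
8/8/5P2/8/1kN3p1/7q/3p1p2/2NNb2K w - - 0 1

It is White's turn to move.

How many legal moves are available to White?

White to move; king on h1.
In check: yes, from the black queen on h3.
Legal moves: none.
Count: 0.

0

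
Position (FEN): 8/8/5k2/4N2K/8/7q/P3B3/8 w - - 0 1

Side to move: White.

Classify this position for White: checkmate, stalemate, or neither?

White to move; white king on h5.
In check: yes, from the black queen on h3.
King squares — g4: attacked by Qh3; h4: attacked by Qh3; g5: attacked by Kf6; g6: attacked by Kf6; h6: attacked by Qh3.
Legal moves for White: none.
In check with no legal moves → checkmate.

checkmate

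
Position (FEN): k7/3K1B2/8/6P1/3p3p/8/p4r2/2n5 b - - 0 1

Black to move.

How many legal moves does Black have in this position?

24

Black to move; king on a8.
In check: no.
Legal moves: Kb8, Kb7, Ka7, Rxf7+, Rf6, Rf5, Rf4, Rf3, Rh2, Rg2, Re2, Rd2, Rc2, Rb2, Rf1, Nd3, Nb3, Ne2, h3, d3, a1=Q, a1=R, a1=B, a1=N.
Count: 24.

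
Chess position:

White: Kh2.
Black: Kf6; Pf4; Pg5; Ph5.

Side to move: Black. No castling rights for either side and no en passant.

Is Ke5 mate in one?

After Ke5: white king on h2; in check: no.
White is not in check, so this cannot be checkmate.

no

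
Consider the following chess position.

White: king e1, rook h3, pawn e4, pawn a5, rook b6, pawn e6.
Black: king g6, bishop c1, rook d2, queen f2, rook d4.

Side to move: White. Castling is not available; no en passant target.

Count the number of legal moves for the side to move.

0

White to move; king on e1.
In check: yes, from the black queen on f2.
Legal moves: none.
Count: 0.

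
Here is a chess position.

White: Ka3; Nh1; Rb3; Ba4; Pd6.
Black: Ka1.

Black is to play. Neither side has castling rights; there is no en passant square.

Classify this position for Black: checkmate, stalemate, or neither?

Black to move; black king on a1.
In check: no.
King squares — b1: attacked by Rb3; a2: attacked by Ka3; b2: attacked by Ka3.
Legal moves for Black: none.
Not in check and no legal moves → stalemate.

stalemate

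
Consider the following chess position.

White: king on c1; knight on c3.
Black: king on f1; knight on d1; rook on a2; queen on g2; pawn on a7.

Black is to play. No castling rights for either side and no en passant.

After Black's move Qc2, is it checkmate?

After Qc2: white king on c1; in check: yes, from the black queen on c2.
King squares — b1: attacked by Qc2; d1: attacked by Qc2; b2: attacked by Nd1; c2: attacked by Ra2; d2: attacked by Qc2.
White has no legal moves → checkmate.

yes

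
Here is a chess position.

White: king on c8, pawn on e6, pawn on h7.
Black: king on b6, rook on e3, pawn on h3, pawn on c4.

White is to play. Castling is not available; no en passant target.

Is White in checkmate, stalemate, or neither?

neither

White to move; white king on c8.
In check: no.
Legal moves for White: Kd8, Kb8, Kd7, h8=Q, h8=R, h8=B, h8=N, e7.
White has 8 legal moves and is not in check → neither.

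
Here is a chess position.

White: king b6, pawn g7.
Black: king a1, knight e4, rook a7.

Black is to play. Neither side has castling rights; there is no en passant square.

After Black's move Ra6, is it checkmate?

After Ra6: white king on b6; in check: yes, from the black rook on a6.
White has 4 legal replies: Kc7, Kb7, Kxa6, Kb5.
In check but a legal move exists → not checkmate.

no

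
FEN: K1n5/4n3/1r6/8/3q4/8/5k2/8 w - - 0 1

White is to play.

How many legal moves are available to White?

White to move; king on a8.
In check: no.
Legal moves: none.
Count: 0.

0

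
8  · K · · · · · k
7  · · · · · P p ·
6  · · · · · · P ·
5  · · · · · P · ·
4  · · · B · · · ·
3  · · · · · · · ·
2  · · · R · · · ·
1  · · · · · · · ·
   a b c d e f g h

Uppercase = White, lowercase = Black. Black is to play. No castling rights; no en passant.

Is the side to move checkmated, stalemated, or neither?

stalemate

Black to move; black king on h8.
In check: no.
King squares — g7: own pawn; h7: attacked by Pg6; g8: attacked by Pf7.
Legal moves for Black: none.
Not in check and no legal moves → stalemate.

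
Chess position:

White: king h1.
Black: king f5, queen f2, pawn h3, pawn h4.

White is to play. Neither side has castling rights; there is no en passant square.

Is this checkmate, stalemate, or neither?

White to move; white king on h1.
In check: no.
King squares — g1: attacked by Qf2; g2: attacked by Qf2; h2: attacked by Qf2.
Legal moves for White: none.
Not in check and no legal moves → stalemate.

stalemate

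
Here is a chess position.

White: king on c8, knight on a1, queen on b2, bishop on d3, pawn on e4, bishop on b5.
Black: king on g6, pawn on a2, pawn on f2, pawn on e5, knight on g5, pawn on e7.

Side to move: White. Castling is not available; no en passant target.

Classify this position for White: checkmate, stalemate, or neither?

neither

White to move; white king on c8.
In check: no.
Legal moves for White include: Kd8, Kb8, Kd7, Kc7, Kb7, Be8+, Bd7, Bc6, Ba6, Bbc4, Ba4, Bdc4, Be2, Bc2, Bf1, Bb1, Qxe5, Qd4, ... (list truncated; more exist).
White has legal moves and is not in check → neither.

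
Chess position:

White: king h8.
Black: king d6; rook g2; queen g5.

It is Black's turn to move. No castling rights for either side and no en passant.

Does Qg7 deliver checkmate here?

yes

After Qg7: white king on h8; in check: yes, from the black queen on g7.
King squares — g7: attacked by Rg2; h7: attacked by Qg7; g8: attacked by Qg7.
White has no legal moves → checkmate.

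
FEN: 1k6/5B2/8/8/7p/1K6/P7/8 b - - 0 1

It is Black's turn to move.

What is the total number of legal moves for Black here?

Black to move; king on b8.
In check: no.
Legal moves: Kc8, Ka8, Kc7, Kb7, Ka7, h3.
Count: 6.

6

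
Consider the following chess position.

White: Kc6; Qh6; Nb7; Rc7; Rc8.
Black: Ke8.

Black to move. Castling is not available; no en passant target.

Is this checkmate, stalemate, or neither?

checkmate

Black to move; black king on e8.
In check: yes, from the white rook on c8.
King squares — d7: attacked by Kc6; e7: attacked by Rc7; f7: attacked by Rc7; d8: attacked by Nb7; f8: attacked by Qh6.
Legal moves for Black: none.
In check with no legal moves → checkmate.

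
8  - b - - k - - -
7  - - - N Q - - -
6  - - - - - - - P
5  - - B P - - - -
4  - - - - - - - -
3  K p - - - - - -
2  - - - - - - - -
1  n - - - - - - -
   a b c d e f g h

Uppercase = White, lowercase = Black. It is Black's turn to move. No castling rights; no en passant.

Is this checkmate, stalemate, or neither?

Black to move; black king on e8.
In check: yes, from the white queen on e7.
King squares — d7: attacked by Qe7; e7: attacked by Bc5; f7: attacked by Qe7; d8: attacked by Qe7; f8: attacked by Nd7.
Legal moves for Black: none.
In check with no legal moves → checkmate.

checkmate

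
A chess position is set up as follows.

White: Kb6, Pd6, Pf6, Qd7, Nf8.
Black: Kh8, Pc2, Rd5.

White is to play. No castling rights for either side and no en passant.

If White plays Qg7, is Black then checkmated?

After Qg7: black king on h8; in check: yes, from the white queen on g7.
King squares — g7: attacked by Pf6; h7: attacked by Qg7; g8: attacked by Qg7.
Black has no legal moves → checkmate.

yes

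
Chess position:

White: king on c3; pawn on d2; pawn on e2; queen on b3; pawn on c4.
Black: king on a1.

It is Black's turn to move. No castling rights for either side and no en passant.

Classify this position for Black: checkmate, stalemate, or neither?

Black to move; black king on a1.
In check: no.
King squares — b1: attacked by Qb3; a2: attacked by Qb3; b2: attacked by Qb3.
Legal moves for Black: none.
Not in check and no legal moves → stalemate.

stalemate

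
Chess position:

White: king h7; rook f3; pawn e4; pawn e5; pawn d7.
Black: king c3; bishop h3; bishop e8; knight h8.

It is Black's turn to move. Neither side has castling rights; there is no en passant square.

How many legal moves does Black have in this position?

6

Black to move; king on c3.
In check: yes, from the white rook on f3.
Legal moves: Kd4, Kc4, Kb4, Kd2, Kc2, Kb2.
Count: 6.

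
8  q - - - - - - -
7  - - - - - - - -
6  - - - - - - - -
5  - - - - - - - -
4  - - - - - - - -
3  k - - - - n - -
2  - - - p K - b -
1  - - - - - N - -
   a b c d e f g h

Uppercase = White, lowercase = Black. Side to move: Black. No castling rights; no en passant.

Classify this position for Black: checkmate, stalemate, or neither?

Black to move; black king on a3.
In check: no.
Legal moves for Black include: Qh8, Qg8, Qf8, Qe8+, Qd8, Qc8, Qb8, Qb7, Qa7, Qc6, Qa6+, Qd5, Qa5, Qe4+, Qa4, Ng5, Ne5, Nh4, ... (list truncated; more exist).
Black has legal moves and is not in check → neither.

neither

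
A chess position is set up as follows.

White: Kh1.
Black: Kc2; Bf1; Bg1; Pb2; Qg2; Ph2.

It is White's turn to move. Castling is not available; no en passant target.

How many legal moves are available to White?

White to move; king on h1.
In check: yes, from the black queen on g2.
Legal moves: none.
Count: 0.

0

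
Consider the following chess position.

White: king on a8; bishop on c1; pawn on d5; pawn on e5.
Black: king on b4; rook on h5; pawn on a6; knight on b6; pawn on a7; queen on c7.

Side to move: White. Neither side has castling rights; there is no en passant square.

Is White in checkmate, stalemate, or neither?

White to move; white king on a8.
In check: yes, from the black knight on b6.
King squares — a7: attacked by Qc7; b7: attacked by Qc7; b8: attacked by Qc7.
Legal moves for White: none.
In check with no legal moves → checkmate.

checkmate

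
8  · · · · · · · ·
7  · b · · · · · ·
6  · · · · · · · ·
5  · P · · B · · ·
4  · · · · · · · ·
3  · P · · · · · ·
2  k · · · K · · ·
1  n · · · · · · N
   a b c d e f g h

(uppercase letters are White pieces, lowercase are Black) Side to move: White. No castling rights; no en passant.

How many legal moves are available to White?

White to move; king on e2.
In check: no.
Legal moves: Bh8, Bb8, Bg7, Bc7, Bf6, Bd6, Bf4, Bd4, Bg3, Bc3, Bh2, Bb2, Bxa1, Ke3, Kd3, Kf2, Kd2, Kf1, Ke1, Kd1, Ng3, Nf2, b6, b4.
Count: 24.

24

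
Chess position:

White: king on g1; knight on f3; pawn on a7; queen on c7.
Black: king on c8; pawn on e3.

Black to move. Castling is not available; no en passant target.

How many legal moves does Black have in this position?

Black to move; king on c8.
In check: yes, from the white queen on c7.
Legal moves: Kxc7.
Count: 1.

1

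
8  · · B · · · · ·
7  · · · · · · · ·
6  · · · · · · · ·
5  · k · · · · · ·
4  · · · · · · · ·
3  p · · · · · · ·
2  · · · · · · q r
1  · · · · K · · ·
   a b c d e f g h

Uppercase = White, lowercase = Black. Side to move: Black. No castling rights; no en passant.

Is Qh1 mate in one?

After Qh1: white king on e1; in check: yes, from the black queen on h1.
King squares — d1: attacked by Qh1; f1: attacked by Qh1; d2: attacked by Rh2; e2: attacked by Rh2; f2: attacked by Rh2.
White has no legal moves → checkmate.

yes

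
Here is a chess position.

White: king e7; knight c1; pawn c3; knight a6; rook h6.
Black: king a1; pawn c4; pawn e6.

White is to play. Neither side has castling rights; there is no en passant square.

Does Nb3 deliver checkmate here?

no

After Nb3: black king on a1; in check: yes, from the white knight on b3.
Black has 4 legal replies: Kb2, Ka2, Kb1, cxb3.
In check but a legal move exists → not checkmate.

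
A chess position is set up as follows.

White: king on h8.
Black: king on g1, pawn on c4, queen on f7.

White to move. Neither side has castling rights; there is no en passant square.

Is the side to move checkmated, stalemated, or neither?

White to move; white king on h8.
In check: no.
King squares — g7: attacked by Qf7; h7: attacked by Qf7; g8: attacked by Qf7.
Legal moves for White: none.
Not in check and no legal moves → stalemate.

stalemate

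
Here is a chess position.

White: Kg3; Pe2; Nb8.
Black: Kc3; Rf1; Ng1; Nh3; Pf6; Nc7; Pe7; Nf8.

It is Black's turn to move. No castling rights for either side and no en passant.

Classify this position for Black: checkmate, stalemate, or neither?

Black to move; black king on c3.
In check: no.
Legal moves for Black include: Nh7, Nd7, Ng6, Nfe6, Ne8, Na8, Nce6, Na6, Nd5, Nb5, Ng5, Nf4, Nf2, Kd4, Kc4, Kb4, Kb3, Kd2, ... (list truncated; more exist).
Black has legal moves and is not in check → neither.

neither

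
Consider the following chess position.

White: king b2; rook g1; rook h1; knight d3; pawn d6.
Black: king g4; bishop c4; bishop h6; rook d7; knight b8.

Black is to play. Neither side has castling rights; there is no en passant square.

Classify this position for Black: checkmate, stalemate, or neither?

Black to move; black king on g4.
In check: yes, from the white rook on g1.
King squares — f3: available; g3: attacked by Rg1; h3: attacked by Rh1; f4: attacked by Nd3; h4: attacked by Rh1; f5: available; g5: attacked by Rg1; h5: attacked by Rh1.
Legal moves for Black: Kf5, Kf3.
Black is in check but has 2 legal moves → neither.

neither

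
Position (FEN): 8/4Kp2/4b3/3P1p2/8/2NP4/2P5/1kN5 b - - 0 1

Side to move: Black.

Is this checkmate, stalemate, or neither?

Black to move; black king on b1.
In check: yes, from the white knight on c3.
Legal moves for Black: Kxc2, Kb2, Kxc1, Ka1.
Black is in check but has 4 legal moves → neither.

neither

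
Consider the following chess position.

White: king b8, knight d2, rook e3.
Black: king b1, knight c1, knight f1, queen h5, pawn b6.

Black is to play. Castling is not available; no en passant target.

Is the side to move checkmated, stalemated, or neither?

neither

Black to move; black king on b1.
In check: yes, from the white knight on d2.
Legal moves for Black: Kc2, Kb2, Ka2, Ka1, Nxd2.
Black is in check but has 5 legal moves → neither.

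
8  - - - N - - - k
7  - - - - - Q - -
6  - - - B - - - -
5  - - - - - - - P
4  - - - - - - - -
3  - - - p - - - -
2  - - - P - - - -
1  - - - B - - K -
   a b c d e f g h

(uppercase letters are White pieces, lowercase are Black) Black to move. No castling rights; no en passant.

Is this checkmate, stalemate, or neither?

stalemate

Black to move; black king on h8.
In check: no.
King squares — g7: attacked by Qf7; h7: attacked by Qf7; g8: attacked by Qf7.
Legal moves for Black: none.
Not in check and no legal moves → stalemate.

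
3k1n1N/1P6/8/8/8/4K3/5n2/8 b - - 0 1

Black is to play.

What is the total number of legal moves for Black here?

Black to move; king on d8.
In check: no.
Legal moves: Nh7, Nd7, Ng6, Ne6, Ke8, Ke7, Kd7, Kc7, Ng4+, Ne4, Nh3, Nd3, Nh1, Nd1+.
Count: 14.

14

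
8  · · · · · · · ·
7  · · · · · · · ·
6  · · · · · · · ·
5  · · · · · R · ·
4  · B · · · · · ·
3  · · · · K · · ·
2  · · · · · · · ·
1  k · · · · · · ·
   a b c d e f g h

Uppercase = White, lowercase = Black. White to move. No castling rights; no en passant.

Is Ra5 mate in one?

After Ra5: black king on a1; in check: yes, from the white rook on a5.
Black has 2 legal replies: Kb2, Kb1.
In check but a legal move exists → not checkmate.

no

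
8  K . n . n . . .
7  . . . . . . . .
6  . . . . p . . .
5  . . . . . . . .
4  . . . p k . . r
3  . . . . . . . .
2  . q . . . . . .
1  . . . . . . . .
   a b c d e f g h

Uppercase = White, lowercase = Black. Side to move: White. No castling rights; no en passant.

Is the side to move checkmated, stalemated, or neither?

stalemate

White to move; white king on a8.
In check: no.
King squares — a7: attacked by Nc8; b7: attacked by Qb2; b8: attacked by Qb2.
Legal moves for White: none.
Not in check and no legal moves → stalemate.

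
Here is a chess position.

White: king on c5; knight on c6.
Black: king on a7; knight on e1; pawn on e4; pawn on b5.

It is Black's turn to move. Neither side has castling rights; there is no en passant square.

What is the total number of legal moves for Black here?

Black to move; king on a7.
In check: yes, from the white knight on c6.
Legal moves: Ka8, Kb7, Ka6.
Count: 3.

3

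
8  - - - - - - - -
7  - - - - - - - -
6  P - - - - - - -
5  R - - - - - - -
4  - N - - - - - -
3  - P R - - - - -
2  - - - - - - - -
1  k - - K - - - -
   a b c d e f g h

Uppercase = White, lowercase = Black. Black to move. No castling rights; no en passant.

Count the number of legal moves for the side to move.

2

Black to move; king on a1.
In check: yes, from the white rook on a5.
Legal moves: Kb2, Kb1.
Count: 2.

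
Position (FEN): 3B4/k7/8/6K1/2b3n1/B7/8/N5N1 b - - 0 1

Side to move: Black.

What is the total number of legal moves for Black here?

21

Black to move; king on a7.
In check: no.
Legal moves: Kb8, Ka8, Kb7, Ka6, Nh6, Nf6, Ne5, Ne3, Nh2, Nf2, Bg8, Bf7, Be6, Ba6, Bd5, Bb5, Bd3, Bb3, Be2, Ba2, Bf1.
Count: 21.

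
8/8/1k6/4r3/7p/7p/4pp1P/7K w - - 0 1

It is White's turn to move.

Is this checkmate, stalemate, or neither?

stalemate

White to move; white king on h1.
In check: no.
King squares — g1: attacked by Pf2; g2: attacked by Ph3; h2: own pawn.
Legal moves for White: none.
Not in check and no legal moves → stalemate.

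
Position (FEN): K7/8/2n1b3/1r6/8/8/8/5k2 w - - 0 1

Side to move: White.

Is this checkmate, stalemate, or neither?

stalemate

White to move; white king on a8.
In check: no.
King squares — a7: attacked by Nc6; b7: attacked by Rb5; b8: attacked by Rb5.
Legal moves for White: none.
Not in check and no legal moves → stalemate.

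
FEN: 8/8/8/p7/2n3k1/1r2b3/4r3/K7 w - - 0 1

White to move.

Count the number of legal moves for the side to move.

0

White to move; king on a1.
In check: no.
Legal moves: none.
Count: 0.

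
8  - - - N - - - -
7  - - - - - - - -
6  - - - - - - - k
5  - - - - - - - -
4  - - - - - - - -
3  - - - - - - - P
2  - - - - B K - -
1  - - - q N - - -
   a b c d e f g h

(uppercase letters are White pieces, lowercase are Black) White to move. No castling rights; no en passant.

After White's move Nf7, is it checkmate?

After Nf7: black king on h6; in check: yes, from the white knight on f7.
Black has 3 legal replies: Kh7, Kg7, Kg6.
In check but a legal move exists → not checkmate.

no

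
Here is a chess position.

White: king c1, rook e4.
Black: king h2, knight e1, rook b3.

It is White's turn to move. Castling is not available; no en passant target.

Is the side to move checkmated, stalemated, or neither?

neither

White to move; white king on c1.
In check: no.
Legal moves for White: Re8, Re7, Re6, Re5, Rh4+, Rg4, Rf4, Rd4, Rc4, Rb4, Ra4, Re3, Re2+, Rxe1, Kd2, Kd1.
White has 16 legal moves and is not in check → neither.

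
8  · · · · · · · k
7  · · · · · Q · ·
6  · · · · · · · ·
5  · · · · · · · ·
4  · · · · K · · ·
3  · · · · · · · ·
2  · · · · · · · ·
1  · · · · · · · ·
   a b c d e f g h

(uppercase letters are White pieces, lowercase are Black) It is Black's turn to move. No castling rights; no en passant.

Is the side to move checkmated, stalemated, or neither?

Black to move; black king on h8.
In check: no.
King squares — g7: attacked by Qf7; h7: attacked by Qf7; g8: attacked by Qf7.
Legal moves for Black: none.
Not in check and no legal moves → stalemate.

stalemate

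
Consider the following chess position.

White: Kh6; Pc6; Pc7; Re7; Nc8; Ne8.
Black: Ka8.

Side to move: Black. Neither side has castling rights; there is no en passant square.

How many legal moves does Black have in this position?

0

Black to move; king on a8.
In check: no.
Legal moves: none.
Count: 0.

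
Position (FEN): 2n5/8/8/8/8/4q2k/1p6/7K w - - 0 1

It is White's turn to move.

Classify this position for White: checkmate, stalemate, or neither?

White to move; white king on h1.
In check: no.
King squares — g1: attacked by Qe3; g2: attacked by Kh3; h2: attacked by Kh3.
Legal moves for White: none.
Not in check and no legal moves → stalemate.

stalemate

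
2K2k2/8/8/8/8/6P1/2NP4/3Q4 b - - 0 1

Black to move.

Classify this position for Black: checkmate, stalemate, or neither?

Black to move; black king on f8.
In check: no.
Legal moves for Black: Kg8, Ke8, Kg7, Kf7, Ke7.
Black has 5 legal moves and is not in check → neither.

neither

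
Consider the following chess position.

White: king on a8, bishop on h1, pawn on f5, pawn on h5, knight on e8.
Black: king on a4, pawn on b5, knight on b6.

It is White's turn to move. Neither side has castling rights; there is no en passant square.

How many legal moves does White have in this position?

White to move; king on a8.
In check: yes, from the black knight on b6.
Legal moves: Kb8, Kb7, Ka7.
Count: 3.

3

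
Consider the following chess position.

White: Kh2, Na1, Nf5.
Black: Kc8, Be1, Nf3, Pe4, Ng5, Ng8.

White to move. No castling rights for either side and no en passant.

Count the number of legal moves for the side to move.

White to move; king on h2.
In check: yes, from the black knight on f3.
Legal moves: Kg2, Kh1.
Count: 2.

2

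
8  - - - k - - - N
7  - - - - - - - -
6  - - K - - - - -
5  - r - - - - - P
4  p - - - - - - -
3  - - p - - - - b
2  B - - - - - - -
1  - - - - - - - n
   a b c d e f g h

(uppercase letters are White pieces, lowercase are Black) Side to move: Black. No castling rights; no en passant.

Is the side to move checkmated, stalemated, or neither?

Black to move; black king on d8.
In check: no.
Legal moves for Black include: Ke8, Kc8, Ke7, Rb8, Rb7, Rb6+, Rxh5, Rg5, Rf5, Re5, Rd5, Rc5+, Ra5, Rb4, Rb3, Rb2, Rb1, Bc8, ... (list truncated; more exist).
Black has legal moves and is not in check → neither.

neither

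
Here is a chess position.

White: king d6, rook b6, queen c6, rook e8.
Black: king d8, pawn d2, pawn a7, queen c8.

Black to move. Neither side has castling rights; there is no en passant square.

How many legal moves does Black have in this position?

0

Black to move; king on d8.
In check: yes, from the white rook on e8.
Legal moves: none.
Count: 0.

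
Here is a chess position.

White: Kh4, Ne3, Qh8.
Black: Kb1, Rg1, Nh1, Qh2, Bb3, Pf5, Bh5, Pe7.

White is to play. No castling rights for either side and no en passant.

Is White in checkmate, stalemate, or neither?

checkmate

White to move; white king on h4.
In check: yes, from the black queen on h2.
King squares — g3: attacked by Rg1; h3: attacked by Qh2; g4: attacked by Rg1; g5: attacked by Rg1; h5: attacked by Qh2.
Legal moves for White: none.
In check with no legal moves → checkmate.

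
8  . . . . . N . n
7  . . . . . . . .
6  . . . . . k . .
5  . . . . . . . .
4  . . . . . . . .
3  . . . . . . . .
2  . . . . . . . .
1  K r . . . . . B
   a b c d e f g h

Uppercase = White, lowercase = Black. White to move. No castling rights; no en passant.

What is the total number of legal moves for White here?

2

White to move; king on a1.
In check: yes, from the black rook on b1.
Legal moves: Ka2, Kxb1.
Count: 2.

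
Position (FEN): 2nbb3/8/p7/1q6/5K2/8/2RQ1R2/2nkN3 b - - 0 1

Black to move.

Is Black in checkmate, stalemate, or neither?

checkmate

Black to move; black king on d1.
In check: yes, from the white queen on d2.
King squares — c1: own knight; e1: attacked by Qd2; c2: attacked by Ne1; d2: attacked by Rc2; e2: attacked by Qd2.
Legal moves for Black: none.
In check with no legal moves → checkmate.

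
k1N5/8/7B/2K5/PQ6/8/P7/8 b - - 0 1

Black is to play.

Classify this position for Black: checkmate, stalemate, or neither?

Black to move; black king on a8.
In check: no.
King squares — a7: attacked by Nc8; b7: attacked by Qb4; b8: attacked by Qb4.
Legal moves for Black: none.
Not in check and no legal moves → stalemate.

stalemate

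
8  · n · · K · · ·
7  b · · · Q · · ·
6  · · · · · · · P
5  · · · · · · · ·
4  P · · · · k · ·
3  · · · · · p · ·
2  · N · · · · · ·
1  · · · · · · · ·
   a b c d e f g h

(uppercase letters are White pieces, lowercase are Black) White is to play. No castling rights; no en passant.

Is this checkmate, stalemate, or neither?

neither

White to move; white king on e8.
In check: no.
Legal moves for White include: Kf8, Kd8, Kf7, Qf8+, Qd8, Qh7, Qg7, Qf7+, Qd7, Qc7+, Qb7, Qxa7, Qf6+, Qe6, Qd6+, Qg5+, Qe5+, Qc5, ... (list truncated; more exist).
White has legal moves and is not in check → neither.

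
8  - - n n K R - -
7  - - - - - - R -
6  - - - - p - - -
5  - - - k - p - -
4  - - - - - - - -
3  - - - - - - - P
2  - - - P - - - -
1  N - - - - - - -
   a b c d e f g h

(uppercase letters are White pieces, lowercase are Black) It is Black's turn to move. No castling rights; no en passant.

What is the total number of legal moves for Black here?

Black to move; king on d5.
In check: no.
Legal moves: Nf7, Nb7, Nc6, Ne7, Na7, Nd6+, Nb6, Kd6, Kc6, Ke5, Kc5, Ke4, Kd4, Kc4, e5, f4.
Count: 16.

16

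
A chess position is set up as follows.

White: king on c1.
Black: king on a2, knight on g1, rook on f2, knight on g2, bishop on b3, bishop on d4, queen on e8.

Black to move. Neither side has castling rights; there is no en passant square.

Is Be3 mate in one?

After Be3: white king on c1; in check: yes, from the black bishop on e3.
King squares — b1: attacked by Ka2; d1: attacked by Bb3; b2: attacked by Ka2; c2: attacked by Rf2; d2: attacked by Rf2.
White has no legal moves → checkmate.

yes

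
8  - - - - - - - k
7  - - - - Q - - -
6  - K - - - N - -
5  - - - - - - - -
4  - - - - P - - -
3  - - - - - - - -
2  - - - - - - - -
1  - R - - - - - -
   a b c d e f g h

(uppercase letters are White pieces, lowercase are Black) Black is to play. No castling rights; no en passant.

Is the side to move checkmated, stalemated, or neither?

stalemate

Black to move; black king on h8.
In check: no.
King squares — g7: attacked by Qe7; h7: attacked by Nf6; g8: attacked by Nf6.
Legal moves for Black: none.
Not in check and no legal moves → stalemate.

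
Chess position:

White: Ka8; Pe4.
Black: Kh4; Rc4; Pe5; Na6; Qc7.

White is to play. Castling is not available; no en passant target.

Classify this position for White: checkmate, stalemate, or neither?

stalemate

White to move; white king on a8.
In check: no.
King squares — a7: attacked by Qc7; b7: attacked by Qc7; b8: attacked by Na6.
Legal moves for White: none.
Not in check and no legal moves → stalemate.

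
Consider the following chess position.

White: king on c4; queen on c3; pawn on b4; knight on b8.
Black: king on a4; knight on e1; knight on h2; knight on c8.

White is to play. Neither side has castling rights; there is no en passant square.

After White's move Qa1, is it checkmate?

yes

After Qa1: black king on a4; in check: yes, from the white queen on a1.
King squares — a3: attacked by Qa1; b3: attacked by Kc4; b4: attacked by Kc4; a5: attacked by Qa1; b5: attacked by Kc4.
Black has no legal moves → checkmate.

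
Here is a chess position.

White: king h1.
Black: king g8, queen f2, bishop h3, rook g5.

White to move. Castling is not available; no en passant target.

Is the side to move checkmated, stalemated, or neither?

White to move; white king on h1.
In check: no.
King squares — g1: attacked by Qf2; g2: attacked by Qf2; h2: attacked by Qf2.
Legal moves for White: none.
Not in check and no legal moves → stalemate.

stalemate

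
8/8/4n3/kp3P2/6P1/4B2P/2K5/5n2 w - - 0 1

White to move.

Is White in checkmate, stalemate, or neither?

White to move; white king on c2.
In check: no.
Legal moves for White include: Ba7, Bh6, Bb6+, Bg5, Bc5, Bf4, Bd4, Bf2, Bd2+, Bg1, Bc1, Kd3, Kc3, Kb3, Kb2, Kd1, Kc1, Kb1, ... (list truncated; more exist).
White has legal moves and is not in check → neither.

neither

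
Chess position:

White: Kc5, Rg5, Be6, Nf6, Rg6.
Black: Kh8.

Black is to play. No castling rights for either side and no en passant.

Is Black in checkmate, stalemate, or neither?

stalemate

Black to move; black king on h8.
In check: no.
King squares — g7: attacked by Rg6; h7: attacked by Nf6; g8: attacked by Be6.
Legal moves for Black: none.
Not in check and no legal moves → stalemate.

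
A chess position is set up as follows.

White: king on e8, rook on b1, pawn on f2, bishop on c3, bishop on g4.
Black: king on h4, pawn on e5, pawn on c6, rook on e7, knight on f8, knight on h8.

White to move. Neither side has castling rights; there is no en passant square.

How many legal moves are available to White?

3

White to move; king on e8.
In check: yes, from the black rook on e7.
Legal moves: Kxf8, Kd8, Kxe7.
Count: 3.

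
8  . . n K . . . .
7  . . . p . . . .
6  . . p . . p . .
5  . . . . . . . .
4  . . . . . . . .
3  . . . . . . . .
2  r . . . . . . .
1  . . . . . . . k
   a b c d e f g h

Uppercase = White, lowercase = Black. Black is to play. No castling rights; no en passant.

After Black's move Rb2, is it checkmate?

no

After Rb2: white king on d8; in check: no.
White is not in check, so this cannot be checkmate.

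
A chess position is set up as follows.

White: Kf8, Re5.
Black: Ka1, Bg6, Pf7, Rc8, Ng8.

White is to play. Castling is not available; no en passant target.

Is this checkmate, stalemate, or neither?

neither

White to move; white king on f8.
In check: yes, from the black rook on c8.
King squares — e7: attacked by Ng8; f7: attacked by Bg6; g7: available; e8: attacked by Rc8; g8: attacked by Rc8.
Legal moves for White: Kg7, Re8.
White is in check but has 2 legal moves → neither.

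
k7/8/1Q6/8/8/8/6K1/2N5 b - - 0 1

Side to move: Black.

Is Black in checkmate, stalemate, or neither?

Black to move; black king on a8.
In check: no.
King squares — a7: attacked by Qb6; b7: attacked by Qb6; b8: attacked by Qb6.
Legal moves for Black: none.
Not in check and no legal moves → stalemate.

stalemate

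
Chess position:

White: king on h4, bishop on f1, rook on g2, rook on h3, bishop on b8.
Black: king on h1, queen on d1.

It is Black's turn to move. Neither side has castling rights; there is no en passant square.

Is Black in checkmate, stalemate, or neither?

checkmate

Black to move; black king on h1.
In check: yes, from the white rook on h3.
King squares — g1: attacked by Rg2; g2: attacked by Bf1; h2: attacked by Rg2.
Legal moves for Black: none.
In check with no legal moves → checkmate.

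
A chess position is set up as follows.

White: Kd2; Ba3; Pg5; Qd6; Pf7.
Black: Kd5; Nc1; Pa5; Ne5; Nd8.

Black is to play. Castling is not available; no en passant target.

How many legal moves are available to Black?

2

Black to move; king on d5.
In check: yes, from the white queen on d6.
Legal moves: Ke4, Kc4.
Count: 2.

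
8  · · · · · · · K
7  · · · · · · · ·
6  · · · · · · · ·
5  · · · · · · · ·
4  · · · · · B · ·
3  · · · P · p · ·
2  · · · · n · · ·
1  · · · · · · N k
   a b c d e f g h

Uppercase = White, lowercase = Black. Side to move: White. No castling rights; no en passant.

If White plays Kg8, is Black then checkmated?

After Kg8: black king on h1; in check: no.
Black is not in check, so this cannot be checkmate.

no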